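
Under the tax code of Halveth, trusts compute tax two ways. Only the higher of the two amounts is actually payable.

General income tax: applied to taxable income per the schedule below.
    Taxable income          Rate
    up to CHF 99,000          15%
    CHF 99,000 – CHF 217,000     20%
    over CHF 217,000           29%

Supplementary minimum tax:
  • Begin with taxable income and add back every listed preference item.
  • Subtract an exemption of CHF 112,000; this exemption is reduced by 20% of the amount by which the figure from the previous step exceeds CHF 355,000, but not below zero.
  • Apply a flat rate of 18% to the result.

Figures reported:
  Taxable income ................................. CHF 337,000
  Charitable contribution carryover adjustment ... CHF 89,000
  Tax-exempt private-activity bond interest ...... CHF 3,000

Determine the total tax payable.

CHF 73,250

General income tax:
  CHF 99,000 × 15% = CHF 14,850
  CHF 118,000 × 20% = CHF 23,600
  CHF 120,000 × 29% = CHF 34,800
  → CHF 73,250

Supplementary minimum tax:
  Adjusted income: CHF 337,000 + CHF 89,000 + CHF 3,000 = CHF 429,000
  Exemption: CHF 112,000 − 20% × (CHF 429,000 − CHF 355,000) = CHF 112,000 − CHF 14,800 = CHF 97,200
  Base: CHF 429,000 − CHF 97,200 = CHF 331,800
  CHF 331,800 × 18% = CHF 59,724

CHF 73,250 > CHF 59,724, so the general income tax governs.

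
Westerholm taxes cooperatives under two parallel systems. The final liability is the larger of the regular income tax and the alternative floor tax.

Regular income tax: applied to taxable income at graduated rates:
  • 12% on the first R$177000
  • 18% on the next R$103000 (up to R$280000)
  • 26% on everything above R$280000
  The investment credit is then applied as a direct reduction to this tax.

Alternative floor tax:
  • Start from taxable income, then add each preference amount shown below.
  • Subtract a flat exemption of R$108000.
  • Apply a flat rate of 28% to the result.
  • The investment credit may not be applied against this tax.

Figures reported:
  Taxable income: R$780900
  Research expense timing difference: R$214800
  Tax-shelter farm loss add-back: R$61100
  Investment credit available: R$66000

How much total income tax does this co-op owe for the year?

Alternative floor tax:
  Adjusted income: R$780900 + R$214800 + R$61100 = R$1056800
  Less exemption R$108000 → base R$948800
  R$948800 × 28% = R$265664

Regular income tax:
  R$177000 × 12% = R$21240
  R$103000 × 18% = R$18540
  R$500900 × 26% = R$130234
  → R$170014
  Less investment credit R$66000 → R$104014

R$265664 > R$104014, so the alternative floor tax is the binding amount.

R$265664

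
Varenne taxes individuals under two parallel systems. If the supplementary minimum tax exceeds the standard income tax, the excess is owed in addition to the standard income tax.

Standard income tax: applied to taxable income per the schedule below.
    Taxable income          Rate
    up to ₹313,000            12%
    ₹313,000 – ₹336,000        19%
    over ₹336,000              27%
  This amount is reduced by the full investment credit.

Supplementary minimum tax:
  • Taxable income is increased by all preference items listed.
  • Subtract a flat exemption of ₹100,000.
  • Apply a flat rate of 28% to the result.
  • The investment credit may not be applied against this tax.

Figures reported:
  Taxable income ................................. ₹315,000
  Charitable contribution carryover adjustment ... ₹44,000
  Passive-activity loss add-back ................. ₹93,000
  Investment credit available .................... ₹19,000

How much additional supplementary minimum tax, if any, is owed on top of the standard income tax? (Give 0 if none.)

₹79,620

Supplementary minimum tax:
  Adjusted income: ₹315,000 + ₹44,000 + ₹93,000 = ₹452,000
  Less exemption ₹100,000 → base ₹352,000
  ₹352,000 × 28% = ₹98,560

Standard income tax:
  ₹313,000 × 12% = ₹37,560
  ₹2,000 × 19% = ₹380
  → ₹37,940
  Less investment credit ₹19,000 → ₹18,940

Excess of supplementary minimum tax over standard income tax: ₹98,560 − ₹18,940 = ₹79,620.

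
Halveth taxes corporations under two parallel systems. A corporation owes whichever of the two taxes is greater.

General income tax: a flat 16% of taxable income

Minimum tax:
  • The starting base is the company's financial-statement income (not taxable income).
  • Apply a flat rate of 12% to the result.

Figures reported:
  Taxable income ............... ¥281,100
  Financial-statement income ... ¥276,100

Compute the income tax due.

Minimum tax:
  Base (financial-statement income): ¥276,100
  ¥276,100 × 12% = ¥33,132

General income tax:
  ¥281,100 × 16% = ¥44,976

¥44,976 > ¥33,132, so the general income tax governs.

¥44,976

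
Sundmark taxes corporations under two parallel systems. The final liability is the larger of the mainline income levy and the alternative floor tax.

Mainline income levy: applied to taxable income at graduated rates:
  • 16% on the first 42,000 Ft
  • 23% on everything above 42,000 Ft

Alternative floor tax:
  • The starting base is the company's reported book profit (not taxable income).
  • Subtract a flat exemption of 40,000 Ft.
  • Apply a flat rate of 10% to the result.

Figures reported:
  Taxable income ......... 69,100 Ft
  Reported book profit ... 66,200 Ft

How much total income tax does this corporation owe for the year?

12,953 Ft

Mainline income levy:
  42,000 Ft × 16% = 6,720 Ft
  27,100 Ft × 23% = 6,233 Ft
  → 12,953 Ft

Alternative floor tax:
  Base (reported book profit): 66,200 Ft
  Less exemption 40,000 Ft → base 26,200 Ft
  26,200 Ft × 10% = 2,620 Ft

12,953 Ft > 2,620 Ft, so the mainline income levy governs.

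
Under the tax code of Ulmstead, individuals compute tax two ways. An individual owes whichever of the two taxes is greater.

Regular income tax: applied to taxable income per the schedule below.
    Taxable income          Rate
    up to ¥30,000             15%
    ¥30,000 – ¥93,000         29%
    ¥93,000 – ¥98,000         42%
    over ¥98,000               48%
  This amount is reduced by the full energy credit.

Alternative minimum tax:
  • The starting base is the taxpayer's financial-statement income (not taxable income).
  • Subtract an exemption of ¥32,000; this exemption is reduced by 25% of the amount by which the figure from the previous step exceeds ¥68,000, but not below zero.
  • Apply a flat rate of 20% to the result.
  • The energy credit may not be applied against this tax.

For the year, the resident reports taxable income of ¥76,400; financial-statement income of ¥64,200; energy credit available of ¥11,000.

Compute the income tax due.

Regular income tax:
  ¥30,000 × 15% = ¥4,500
  ¥46,400 × 29% = ¥13,456
  → ¥17,956
  Less energy credit ¥11,000 → ¥6,956

Alternative minimum tax:
  Base (financial-statement income): ¥64,200
  Exemption: ¥64,200 ≤ ¥68,000, so full ¥32,000 applies
  Base: ¥64,200 − ¥32,000 = ¥32,200
  ¥32,200 × 20% = ¥6,440

¥6,956 > ¥6,440, so the regular income tax governs.

¥6,956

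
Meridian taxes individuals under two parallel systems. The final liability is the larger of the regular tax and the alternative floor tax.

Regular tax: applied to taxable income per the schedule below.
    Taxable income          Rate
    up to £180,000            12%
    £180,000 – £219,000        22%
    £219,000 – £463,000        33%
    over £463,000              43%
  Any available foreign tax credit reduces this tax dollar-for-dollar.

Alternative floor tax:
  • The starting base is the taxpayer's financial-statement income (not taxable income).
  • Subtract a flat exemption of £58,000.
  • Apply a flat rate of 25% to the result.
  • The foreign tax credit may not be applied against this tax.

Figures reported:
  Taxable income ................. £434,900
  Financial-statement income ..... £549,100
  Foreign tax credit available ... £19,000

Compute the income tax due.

Regular tax:
  £180,000 × 12% = £21,600
  £39,000 × 22% = £8,580
  £215,900 × 33% = £71,247
  → £101,427
  Less foreign tax credit £19,000 → £82,427

Alternative floor tax:
  Base (financial-statement income): £549,100
  Less exemption £58,000 → base £491,100
  £491,100 × 25% = £122,775

£122,775 > £82,427, so the alternative floor tax is the binding amount.

£122,775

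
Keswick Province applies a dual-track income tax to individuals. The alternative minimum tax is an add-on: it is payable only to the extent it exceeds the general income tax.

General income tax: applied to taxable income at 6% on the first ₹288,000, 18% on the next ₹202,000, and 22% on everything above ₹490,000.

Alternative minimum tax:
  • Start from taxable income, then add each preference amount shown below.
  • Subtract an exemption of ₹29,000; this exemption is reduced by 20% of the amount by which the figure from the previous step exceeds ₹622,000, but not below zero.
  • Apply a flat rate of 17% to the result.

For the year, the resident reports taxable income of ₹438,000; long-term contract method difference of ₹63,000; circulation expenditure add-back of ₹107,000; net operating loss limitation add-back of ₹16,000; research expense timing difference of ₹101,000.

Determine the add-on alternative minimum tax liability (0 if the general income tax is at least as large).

₹77,542

General income tax:
  ₹288,000 × 6% = ₹17,280
  ₹150,000 × 18% = ₹27,000
  → ₹44,280

Alternative minimum tax:
  Adjusted income: ₹438,000 + ₹63,000 + ₹107,000 + ₹16,000 + ₹101,000 = ₹725,000
  Exemption: ₹29,000 − 20% × (₹725,000 − ₹622,000) = ₹29,000 − ₹20,600 = ₹8,400
  Base: ₹725,000 − ₹8,400 = ₹716,600
  ₹716,600 × 17% = ₹121,822

Excess of alternative minimum tax over general income tax: ₹121,822 − ₹44,280 = ₹77,542.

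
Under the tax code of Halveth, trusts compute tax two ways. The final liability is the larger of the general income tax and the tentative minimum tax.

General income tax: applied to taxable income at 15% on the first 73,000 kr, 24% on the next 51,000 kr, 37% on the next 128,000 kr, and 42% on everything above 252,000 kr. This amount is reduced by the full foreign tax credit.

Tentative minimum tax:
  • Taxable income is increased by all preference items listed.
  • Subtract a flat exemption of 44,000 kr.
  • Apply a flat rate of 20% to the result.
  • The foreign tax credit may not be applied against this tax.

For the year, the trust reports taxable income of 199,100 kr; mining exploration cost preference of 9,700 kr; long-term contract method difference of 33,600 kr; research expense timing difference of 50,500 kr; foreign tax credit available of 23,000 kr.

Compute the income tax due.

49,780 kr

General income tax:
  73,000 kr × 15% = 10,950 kr
  51,000 kr × 24% = 12,240 kr
  75,100 kr × 37% = 27,787 kr
  → 50,977 kr
  Less foreign tax credit 23,000 kr → 27,977 kr

Tentative minimum tax:
  Adjusted income: 199,100 kr + 9,700 kr + 33,600 kr + 50,500 kr = 292,900 kr
  Less exemption 44,000 kr → base 248,900 kr
  248,900 kr × 20% = 49,780 kr

49,780 kr > 27,977 kr, so the tentative minimum tax is the binding amount.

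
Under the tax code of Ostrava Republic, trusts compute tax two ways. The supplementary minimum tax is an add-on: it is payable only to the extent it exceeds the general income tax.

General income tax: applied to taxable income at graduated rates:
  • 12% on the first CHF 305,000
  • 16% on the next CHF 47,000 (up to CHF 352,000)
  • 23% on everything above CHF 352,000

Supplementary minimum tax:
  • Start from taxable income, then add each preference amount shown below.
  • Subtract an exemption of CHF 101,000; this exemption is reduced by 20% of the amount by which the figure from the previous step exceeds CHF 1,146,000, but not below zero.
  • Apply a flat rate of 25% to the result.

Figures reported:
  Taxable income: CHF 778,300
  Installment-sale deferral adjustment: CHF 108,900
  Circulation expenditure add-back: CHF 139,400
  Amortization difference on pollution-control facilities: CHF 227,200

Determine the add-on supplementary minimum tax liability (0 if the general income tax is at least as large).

CHF 151,421

General income tax:
  CHF 305,000 × 12% = CHF 36,600
  CHF 47,000 × 16% = CHF 7,520
  CHF 426,300 × 23% = CHF 98,049
  → CHF 142,169

Supplementary minimum tax:
  Adjusted income: CHF 778,300 + CHF 108,900 + CHF 139,400 + CHF 227,200 = CHF 1,253,800
  Exemption: CHF 101,000 − 20% × (CHF 1,253,800 − CHF 1,146,000) = CHF 101,000 − CHF 21,560 = CHF 79,440
  Base: CHF 1,253,800 − CHF 79,440 = CHF 1,174,360
  CHF 1,174,360 × 25% = CHF 293,590

Excess of supplementary minimum tax over general income tax: CHF 293,590 − CHF 142,169 = CHF 151,421.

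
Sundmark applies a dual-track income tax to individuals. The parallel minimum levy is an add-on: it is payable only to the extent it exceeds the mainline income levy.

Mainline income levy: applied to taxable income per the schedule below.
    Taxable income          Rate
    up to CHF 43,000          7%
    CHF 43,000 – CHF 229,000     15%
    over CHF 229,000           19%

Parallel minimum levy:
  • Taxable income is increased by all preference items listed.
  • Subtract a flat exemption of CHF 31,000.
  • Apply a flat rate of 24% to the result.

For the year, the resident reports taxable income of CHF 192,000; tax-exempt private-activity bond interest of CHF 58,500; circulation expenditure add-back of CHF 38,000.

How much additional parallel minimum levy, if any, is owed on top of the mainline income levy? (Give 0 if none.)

CHF 36,440

Mainline income levy:
  CHF 43,000 × 7% = CHF 3,010
  CHF 149,000 × 15% = CHF 22,350
  → CHF 25,360

Parallel minimum levy:
  Adjusted income: CHF 192,000 + CHF 58,500 + CHF 38,000 = CHF 288,500
  Less exemption CHF 31,000 → base CHF 257,500
  CHF 257,500 × 24% = CHF 61,800

Excess of parallel minimum levy over mainline income levy: CHF 61,800 − CHF 25,360 = CHF 36,440.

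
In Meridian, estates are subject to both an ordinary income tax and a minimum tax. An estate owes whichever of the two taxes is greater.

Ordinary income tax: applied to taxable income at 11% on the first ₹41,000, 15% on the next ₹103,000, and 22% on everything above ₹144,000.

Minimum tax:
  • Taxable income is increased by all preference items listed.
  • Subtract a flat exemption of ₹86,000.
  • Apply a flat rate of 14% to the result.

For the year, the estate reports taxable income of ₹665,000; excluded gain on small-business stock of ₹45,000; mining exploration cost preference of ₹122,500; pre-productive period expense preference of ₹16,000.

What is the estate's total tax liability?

₹134,580

Minimum tax:
  Adjusted income: ₹665,000 + ₹45,000 + ₹122,500 + ₹16,000 = ₹848,500
  Less exemption ₹86,000 → base ₹762,500
  ₹762,500 × 14% = ₹106,750

Ordinary income tax:
  ₹41,000 × 11% = ₹4,510
  ₹103,000 × 15% = ₹15,450
  ₹521,000 × 22% = ₹114,620
  → ₹134,580

₹134,580 > ₹106,750, so the ordinary income tax governs.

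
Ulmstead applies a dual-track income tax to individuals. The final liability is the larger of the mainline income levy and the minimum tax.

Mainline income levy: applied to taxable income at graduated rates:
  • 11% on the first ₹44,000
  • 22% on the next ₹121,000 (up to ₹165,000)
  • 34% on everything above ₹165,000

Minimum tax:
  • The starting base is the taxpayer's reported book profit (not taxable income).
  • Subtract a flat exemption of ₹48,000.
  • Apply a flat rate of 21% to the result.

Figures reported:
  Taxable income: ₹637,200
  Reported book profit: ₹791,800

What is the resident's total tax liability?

₹192,008

Minimum tax:
  Base (reported book profit): ₹791,800
  Less exemption ₹48,000 → base ₹743,800
  ₹743,800 × 21% = ₹156,198

Mainline income levy:
  ₹44,000 × 11% = ₹4,840
  ₹121,000 × 22% = ₹26,620
  ₹472,200 × 34% = ₹160,548
  → ₹192,008

₹192,008 > ₹156,198, so the mainline income levy governs.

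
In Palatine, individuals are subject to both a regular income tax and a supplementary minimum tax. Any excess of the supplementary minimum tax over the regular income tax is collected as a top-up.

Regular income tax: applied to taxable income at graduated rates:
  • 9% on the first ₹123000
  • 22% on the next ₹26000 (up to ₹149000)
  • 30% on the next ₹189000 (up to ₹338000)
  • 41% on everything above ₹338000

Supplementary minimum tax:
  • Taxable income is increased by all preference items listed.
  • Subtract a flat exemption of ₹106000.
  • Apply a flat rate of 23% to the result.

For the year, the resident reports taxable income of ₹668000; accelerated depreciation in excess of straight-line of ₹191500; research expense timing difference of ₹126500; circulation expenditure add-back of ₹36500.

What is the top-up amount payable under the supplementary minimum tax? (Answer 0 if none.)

₹2005

Regular income tax:
  ₹123000 × 9% = ₹11070
  ₹26000 × 22% = ₹5720
  ₹189000 × 30% = ₹56700
  ₹330000 × 41% = ₹135300
  → ₹208790

Supplementary minimum tax:
  Adjusted income: ₹668000 + ₹191500 + ₹126500 + ₹36500 = ₹1022500
  Less exemption ₹106000 → base ₹916500
  ₹916500 × 23% = ₹210795

Excess of supplementary minimum tax over regular income tax: ₹210795 − ₹208790 = ₹2005.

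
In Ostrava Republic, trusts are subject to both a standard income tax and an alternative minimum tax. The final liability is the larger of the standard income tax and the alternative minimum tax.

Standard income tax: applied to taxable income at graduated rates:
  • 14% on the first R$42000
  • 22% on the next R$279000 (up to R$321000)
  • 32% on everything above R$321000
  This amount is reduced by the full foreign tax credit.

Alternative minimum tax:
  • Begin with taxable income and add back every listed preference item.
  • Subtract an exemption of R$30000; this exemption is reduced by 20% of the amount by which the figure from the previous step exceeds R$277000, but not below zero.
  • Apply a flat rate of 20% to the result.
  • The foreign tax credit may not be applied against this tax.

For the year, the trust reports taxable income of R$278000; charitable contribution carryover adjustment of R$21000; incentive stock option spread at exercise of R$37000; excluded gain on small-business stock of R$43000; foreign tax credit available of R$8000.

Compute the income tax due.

Alternative minimum tax:
  Adjusted income: R$278000 + R$21000 + R$37000 + R$43000 = R$379000
  Exemption: R$30000 − 20% × (R$379000 − R$277000) = R$30000 − R$20400 = R$9600
  Base: R$379000 − R$9600 = R$369400
  R$369400 × 20% = R$73880

Standard income tax:
  R$42000 × 14% = R$5880
  R$236000 × 22% = R$51920
  → R$57800
  Less foreign tax credit R$8000 → R$49800

R$73880 > R$49800, so the alternative minimum tax is the binding amount.

R$73880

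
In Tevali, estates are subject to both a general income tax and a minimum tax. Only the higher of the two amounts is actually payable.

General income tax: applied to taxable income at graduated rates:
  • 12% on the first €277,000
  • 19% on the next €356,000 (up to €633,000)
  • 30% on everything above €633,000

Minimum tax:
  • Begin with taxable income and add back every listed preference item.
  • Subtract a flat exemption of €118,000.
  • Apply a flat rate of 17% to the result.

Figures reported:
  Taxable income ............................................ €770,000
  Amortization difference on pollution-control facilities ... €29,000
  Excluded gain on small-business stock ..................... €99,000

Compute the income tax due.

Minimum tax:
  Adjusted income: €770,000 + €29,000 + €99,000 = €898,000
  Less exemption €118,000 → base €780,000
  €780,000 × 17% = €132,600

General income tax:
  €277,000 × 12% = €33,240
  €356,000 × 19% = €67,640
  €137,000 × 30% = €41,100
  → €141,980

€141,980 > €132,600, so the general income tax governs.

€141,980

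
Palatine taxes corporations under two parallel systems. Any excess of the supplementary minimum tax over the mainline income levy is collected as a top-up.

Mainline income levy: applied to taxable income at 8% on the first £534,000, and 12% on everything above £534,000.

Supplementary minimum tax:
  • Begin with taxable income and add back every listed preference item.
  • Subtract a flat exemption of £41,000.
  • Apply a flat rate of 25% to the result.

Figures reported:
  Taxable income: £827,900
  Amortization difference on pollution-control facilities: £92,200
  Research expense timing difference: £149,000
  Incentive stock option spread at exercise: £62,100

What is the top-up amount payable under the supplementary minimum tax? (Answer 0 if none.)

£194,562

Supplementary minimum tax:
  Adjusted income: £827,900 + £92,200 + £149,000 + £62,100 = £1,131,200
  Less exemption £41,000 → base £1,090,200
  £1,090,200 × 25% = £272,550

Mainline income levy:
  £534,000 × 8% = £42,720
  £293,900 × 12% = £35,268
  → £77,988

Excess of supplementary minimum tax over mainline income levy: £272,550 − £77,988 = £194,562.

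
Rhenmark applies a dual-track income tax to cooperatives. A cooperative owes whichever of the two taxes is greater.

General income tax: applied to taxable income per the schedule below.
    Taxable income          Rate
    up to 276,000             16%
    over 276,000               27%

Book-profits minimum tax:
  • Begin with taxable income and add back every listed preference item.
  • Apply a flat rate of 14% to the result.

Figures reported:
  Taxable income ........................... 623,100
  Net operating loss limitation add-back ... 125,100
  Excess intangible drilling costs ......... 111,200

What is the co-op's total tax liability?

137,877

Book-profits minimum tax:
  Adjusted income: 623,100 + 125,100 + 111,200 = 859,400
  859,400 × 14% = 120,316

General income tax:
  276,000 × 16% = 44,160
  347,100 × 27% = 93,717
  → 137,877

137,877 > 120,316, so the general income tax governs.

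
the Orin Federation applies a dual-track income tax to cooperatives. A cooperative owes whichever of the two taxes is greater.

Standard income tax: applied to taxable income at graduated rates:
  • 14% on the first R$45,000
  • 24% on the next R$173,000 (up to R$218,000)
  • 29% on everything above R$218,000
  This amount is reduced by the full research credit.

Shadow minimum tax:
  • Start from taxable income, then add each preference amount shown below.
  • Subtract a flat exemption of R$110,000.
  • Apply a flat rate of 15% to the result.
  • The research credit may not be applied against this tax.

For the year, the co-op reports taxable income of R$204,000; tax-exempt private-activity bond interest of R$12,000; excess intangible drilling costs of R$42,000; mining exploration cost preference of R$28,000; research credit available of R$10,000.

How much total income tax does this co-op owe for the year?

Standard income tax:
  R$45,000 × 14% = R$6,300
  R$159,000 × 24% = R$38,160
  → R$44,460
  Less research credit R$10,000 → R$34,460

Shadow minimum tax:
  Adjusted income: R$204,000 + R$12,000 + R$42,000 + R$28,000 = R$286,000
  Less exemption R$110,000 → base R$176,000
  R$176,000 × 15% = R$26,400

R$34,460 > R$26,400, so the standard income tax governs.

R$34,460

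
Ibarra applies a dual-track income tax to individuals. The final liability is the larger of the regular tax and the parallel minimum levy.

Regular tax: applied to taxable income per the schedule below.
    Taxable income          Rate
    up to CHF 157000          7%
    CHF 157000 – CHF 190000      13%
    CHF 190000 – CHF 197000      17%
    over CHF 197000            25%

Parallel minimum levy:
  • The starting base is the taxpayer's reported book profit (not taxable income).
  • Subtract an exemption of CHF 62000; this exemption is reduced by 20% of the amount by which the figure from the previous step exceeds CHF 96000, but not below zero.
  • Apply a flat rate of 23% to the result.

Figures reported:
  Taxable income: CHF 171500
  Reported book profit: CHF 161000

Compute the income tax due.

Regular tax:
  CHF 157000 × 7% = CHF 10990
  CHF 14500 × 13% = CHF 1885
  → CHF 12875

Parallel minimum levy:
  Base (reported book profit): CHF 161000
  Exemption: CHF 62000 − 20% × (CHF 161000 − CHF 96000) = CHF 62000 − CHF 13000 = CHF 49000
  Base: CHF 161000 − CHF 49000 = CHF 112000
  CHF 112000 × 23% = CHF 25760

CHF 25760 > CHF 12875, so the parallel minimum levy is the binding amount.

CHF 25760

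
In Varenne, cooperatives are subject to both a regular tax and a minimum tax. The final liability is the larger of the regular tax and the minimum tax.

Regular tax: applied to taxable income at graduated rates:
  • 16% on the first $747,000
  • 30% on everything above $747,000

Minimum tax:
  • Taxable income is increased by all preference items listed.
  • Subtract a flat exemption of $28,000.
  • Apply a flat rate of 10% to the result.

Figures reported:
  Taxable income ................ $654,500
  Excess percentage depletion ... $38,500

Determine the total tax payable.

$104,720

Regular tax:
  $654,500 × 16% = $104,720

Minimum tax:
  Adjusted income: $654,500 + $38,500 = $693,000
  Less exemption $28,000 → base $665,000
  $665,000 × 10% = $66,500

$104,720 > $66,500, so the regular tax governs.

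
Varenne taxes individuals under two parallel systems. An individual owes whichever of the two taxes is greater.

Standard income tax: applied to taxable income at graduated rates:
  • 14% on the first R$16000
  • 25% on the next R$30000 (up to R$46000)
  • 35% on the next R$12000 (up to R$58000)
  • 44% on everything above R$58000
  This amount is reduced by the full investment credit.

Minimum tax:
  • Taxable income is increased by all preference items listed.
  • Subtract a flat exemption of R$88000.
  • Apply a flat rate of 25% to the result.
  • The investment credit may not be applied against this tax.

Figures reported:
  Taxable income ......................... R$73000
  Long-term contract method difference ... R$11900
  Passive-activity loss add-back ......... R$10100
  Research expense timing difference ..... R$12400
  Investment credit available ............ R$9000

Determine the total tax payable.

Minimum tax:
  Adjusted income: R$73000 + R$11900 + R$10100 + R$12400 = R$107400
  Less exemption R$88000 → base R$19400
  R$19400 × 25% = R$4850

Standard income tax:
  R$16000 × 14% = R$2240
  R$30000 × 25% = R$7500
  R$12000 × 35% = R$4200
  R$15000 × 44% = R$6600
  → R$20540
  Less investment credit R$9000 → R$11540

R$11540 > R$4850, so the standard income tax governs.

R$11540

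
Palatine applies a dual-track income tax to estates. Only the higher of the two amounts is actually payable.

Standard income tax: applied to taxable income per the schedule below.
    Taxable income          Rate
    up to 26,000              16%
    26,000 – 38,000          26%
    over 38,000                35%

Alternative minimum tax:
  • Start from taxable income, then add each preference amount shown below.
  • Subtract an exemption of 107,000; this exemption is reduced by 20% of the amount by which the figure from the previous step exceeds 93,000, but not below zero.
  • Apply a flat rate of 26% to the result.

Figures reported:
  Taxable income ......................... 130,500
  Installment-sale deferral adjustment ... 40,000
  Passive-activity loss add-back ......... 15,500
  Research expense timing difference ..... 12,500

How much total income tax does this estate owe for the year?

Alternative minimum tax:
  Adjusted income: 130,500 + 40,000 + 15,500 + 12,500 = 198,500
  Exemption: 107,000 − 20% × (198,500 − 93,000) = 107,000 − 21,100 = 85,900
  Base: 198,500 − 85,900 = 112,600
  112,600 × 26% = 29,276

Standard income tax:
  26,000 × 16% = 4,160
  12,000 × 26% = 3,120
  92,500 × 35% = 32,375
  → 39,655

39,655 > 29,276, so the standard income tax governs.

39,655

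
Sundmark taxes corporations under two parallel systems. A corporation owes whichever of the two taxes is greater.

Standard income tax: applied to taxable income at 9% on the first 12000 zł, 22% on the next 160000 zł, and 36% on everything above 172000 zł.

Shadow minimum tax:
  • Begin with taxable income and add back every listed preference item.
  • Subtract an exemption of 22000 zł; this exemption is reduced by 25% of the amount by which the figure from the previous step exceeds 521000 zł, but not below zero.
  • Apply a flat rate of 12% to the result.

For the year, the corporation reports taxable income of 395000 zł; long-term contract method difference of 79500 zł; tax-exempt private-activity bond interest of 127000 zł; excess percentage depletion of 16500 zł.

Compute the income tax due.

116560 zł

Shadow minimum tax:
  Adjusted income: 395000 zł + 79500 zł + 127000 zł + 16500 zł = 618000 zł
  Exemption: 25% × (618000 zł − 521000 zł) = 24250 zł ≥ 22000 zł, so the exemption is fully phased out
  Base: 618000 zł − 0 zł = 618000 zł
  618000 zł × 12% = 74160 zł

Standard income tax:
  12000 zł × 9% = 1080 zł
  160000 zł × 22% = 35200 zł
  223000 zł × 36% = 80280 zł
  → 116560 zł

116560 zł > 74160 zł, so the standard income tax governs.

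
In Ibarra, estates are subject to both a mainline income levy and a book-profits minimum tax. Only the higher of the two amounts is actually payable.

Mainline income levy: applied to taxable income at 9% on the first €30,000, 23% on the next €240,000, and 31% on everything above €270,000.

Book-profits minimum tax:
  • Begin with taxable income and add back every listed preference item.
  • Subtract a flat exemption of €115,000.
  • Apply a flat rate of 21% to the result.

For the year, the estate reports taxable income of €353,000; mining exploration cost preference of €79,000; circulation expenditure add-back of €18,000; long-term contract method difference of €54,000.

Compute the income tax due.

Mainline income levy:
  €30,000 × 9% = €2,700
  €240,000 × 23% = €55,200
  €83,000 × 31% = €25,730
  → €83,630

Book-profits minimum tax:
  Adjusted income: €353,000 + €79,000 + €18,000 + €54,000 = €504,000
  Less exemption €115,000 → base €389,000
  €389,000 × 21% = €81,690

€83,630 > €81,690, so the mainline income levy governs.

€83,630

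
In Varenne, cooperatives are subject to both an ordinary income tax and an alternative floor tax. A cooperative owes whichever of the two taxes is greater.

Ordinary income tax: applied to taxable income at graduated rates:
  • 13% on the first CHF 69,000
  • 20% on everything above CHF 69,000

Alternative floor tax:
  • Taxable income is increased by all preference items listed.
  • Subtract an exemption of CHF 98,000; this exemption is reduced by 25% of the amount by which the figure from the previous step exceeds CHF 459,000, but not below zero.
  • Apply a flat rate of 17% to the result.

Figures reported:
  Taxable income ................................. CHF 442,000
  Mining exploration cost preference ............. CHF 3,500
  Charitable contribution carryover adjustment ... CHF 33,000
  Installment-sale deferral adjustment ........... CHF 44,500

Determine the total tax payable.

CHF 83,570

Ordinary income tax:
  CHF 69,000 × 13% = CHF 8,970
  CHF 373,000 × 20% = CHF 74,600
  → CHF 83,570

Alternative floor tax:
  Adjusted income: CHF 442,000 + CHF 3,500 + CHF 33,000 + CHF 44,500 = CHF 523,000
  Exemption: CHF 98,000 − 25% × (CHF 523,000 − CHF 459,000) = CHF 98,000 − CHF 16,000 = CHF 82,000
  Base: CHF 523,000 − CHF 82,000 = CHF 441,000
  CHF 441,000 × 17% = CHF 74,970

CHF 83,570 > CHF 74,970, so the ordinary income tax governs.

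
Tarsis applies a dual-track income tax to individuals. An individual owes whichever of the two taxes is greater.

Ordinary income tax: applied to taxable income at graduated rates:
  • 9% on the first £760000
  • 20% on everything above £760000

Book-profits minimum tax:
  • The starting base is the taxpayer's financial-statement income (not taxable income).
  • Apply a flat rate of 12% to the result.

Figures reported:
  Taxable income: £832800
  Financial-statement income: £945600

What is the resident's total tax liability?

£113472

Book-profits minimum tax:
  Base (financial-statement income): £945600
  £945600 × 12% = £113472

Ordinary income tax:
  £760000 × 9% = £68400
  £72800 × 20% = £14560
  → £82960

£113472 > £82960, so the book-profits minimum tax is the binding amount.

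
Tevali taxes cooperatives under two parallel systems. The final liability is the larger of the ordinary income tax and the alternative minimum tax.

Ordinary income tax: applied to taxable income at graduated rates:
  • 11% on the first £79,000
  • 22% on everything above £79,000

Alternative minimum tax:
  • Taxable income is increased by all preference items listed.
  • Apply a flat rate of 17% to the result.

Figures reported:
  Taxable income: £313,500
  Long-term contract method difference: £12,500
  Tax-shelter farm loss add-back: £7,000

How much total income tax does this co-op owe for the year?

£60,280

Ordinary income tax:
  £79,000 × 11% = £8,690
  £234,500 × 22% = £51,590
  → £60,280

Alternative minimum tax:
  Adjusted income: £313,500 + £12,500 + £7,000 = £333,000
  £333,000 × 17% = £56,610

£60,280 > £56,610, so the ordinary income tax governs.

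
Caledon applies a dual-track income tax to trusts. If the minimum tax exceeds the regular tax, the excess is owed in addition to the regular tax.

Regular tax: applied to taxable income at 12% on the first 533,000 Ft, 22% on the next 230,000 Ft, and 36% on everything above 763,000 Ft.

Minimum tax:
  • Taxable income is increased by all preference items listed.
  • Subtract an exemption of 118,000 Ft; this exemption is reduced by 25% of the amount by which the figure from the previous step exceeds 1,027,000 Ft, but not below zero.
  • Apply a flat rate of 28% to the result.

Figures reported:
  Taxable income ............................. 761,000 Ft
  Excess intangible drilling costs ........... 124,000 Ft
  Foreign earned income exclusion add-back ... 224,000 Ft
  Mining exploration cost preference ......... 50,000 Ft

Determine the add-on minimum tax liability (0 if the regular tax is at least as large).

186,600 Ft

Minimum tax:
  Adjusted income: 761,000 Ft + 124,000 Ft + 224,000 Ft + 50,000 Ft = 1,159,000 Ft
  Exemption: 118,000 Ft − 25% × (1,159,000 Ft − 1,027,000 Ft) = 118,000 Ft − 33,000 Ft = 85,000 Ft
  Base: 1,159,000 Ft − 85,000 Ft = 1,074,000 Ft
  1,074,000 Ft × 28% = 300,720 Ft

Regular tax:
  533,000 Ft × 12% = 63,960 Ft
  228,000 Ft × 22% = 50,160 Ft
  → 114,120 Ft

Excess of minimum tax over regular tax: 300,720 Ft − 114,120 Ft = 186,600 Ft.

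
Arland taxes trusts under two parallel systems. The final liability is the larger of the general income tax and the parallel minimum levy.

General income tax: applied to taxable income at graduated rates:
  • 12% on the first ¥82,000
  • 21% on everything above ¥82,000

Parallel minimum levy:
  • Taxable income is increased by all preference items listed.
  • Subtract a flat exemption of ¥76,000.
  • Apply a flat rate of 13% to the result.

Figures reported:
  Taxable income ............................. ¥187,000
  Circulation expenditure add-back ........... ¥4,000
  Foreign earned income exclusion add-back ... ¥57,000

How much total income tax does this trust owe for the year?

General income tax:
  ¥82,000 × 12% = ¥9,840
  ¥105,000 × 21% = ¥22,050
  → ¥31,890

Parallel minimum levy:
  Adjusted income: ¥187,000 + ¥4,000 + ¥57,000 = ¥248,000
  Less exemption ¥76,000 → base ¥172,000
  ¥172,000 × 13% = ¥22,360

¥31,890 > ¥22,360, so the general income tax governs.

¥31,890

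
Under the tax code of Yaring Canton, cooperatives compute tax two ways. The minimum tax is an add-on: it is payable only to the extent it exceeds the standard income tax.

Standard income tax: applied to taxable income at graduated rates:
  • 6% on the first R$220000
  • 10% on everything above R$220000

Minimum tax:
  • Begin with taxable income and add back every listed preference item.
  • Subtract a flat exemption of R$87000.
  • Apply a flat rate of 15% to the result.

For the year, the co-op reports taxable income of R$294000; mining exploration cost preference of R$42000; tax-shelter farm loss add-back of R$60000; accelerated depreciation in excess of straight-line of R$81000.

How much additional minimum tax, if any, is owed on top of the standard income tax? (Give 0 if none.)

R$37900

Standard income tax:
  R$220000 × 6% = R$13200
  R$74000 × 10% = R$7400
  → R$20600

Minimum tax:
  Adjusted income: R$294000 + R$42000 + R$60000 + R$81000 = R$477000
  Less exemption R$87000 → base R$390000
  R$390000 × 15% = R$58500

Excess of minimum tax over standard income tax: R$58500 − R$20600 = R$37900.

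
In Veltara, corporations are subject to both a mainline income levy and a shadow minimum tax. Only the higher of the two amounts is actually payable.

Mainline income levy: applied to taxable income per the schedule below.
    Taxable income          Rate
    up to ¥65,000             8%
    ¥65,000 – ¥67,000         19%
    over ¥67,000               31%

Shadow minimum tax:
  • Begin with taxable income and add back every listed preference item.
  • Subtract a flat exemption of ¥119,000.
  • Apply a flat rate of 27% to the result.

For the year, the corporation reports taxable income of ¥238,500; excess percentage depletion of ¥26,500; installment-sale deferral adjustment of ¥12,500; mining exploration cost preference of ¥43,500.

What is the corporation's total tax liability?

Shadow minimum tax:
  Adjusted income: ¥238,500 + ¥26,500 + ¥12,500 + ¥43,500 = ¥321,000
  Less exemption ¥119,000 → base ¥202,000
  ¥202,000 × 27% = ¥54,540

Mainline income levy:
  ¥65,000 × 8% = ¥5,200
  ¥2,000 × 19% = ¥380
  ¥171,500 × 31% = ¥53,165
  → ¥58,745

¥58,745 > ¥54,540, so the mainline income levy governs.

¥58,745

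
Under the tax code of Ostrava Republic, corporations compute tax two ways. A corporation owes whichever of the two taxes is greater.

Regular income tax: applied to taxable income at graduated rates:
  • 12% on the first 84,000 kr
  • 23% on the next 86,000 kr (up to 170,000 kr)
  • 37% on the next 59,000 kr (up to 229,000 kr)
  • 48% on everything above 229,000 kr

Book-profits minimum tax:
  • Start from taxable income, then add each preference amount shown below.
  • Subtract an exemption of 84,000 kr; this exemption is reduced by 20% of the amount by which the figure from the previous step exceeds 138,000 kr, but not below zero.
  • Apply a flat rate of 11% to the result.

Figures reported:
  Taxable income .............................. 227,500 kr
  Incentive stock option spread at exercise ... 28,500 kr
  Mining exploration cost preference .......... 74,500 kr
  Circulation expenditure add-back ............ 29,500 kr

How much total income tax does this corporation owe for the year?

Book-profits minimum tax:
  Adjusted income: 227,500 kr + 28,500 kr + 74,500 kr + 29,500 kr = 360,000 kr
  Exemption: 84,000 kr − 20% × (360,000 kr − 138,000 kr) = 84,000 kr − 44,400 kr = 39,600 kr
  Base: 360,000 kr − 39,600 kr = 320,400 kr
  320,400 kr × 11% = 35,244 kr

Regular income tax:
  84,000 kr × 12% = 10,080 kr
  86,000 kr × 23% = 19,780 kr
  57,500 kr × 37% = 21,275 kr
  → 51,135 kr

51,135 kr > 35,244 kr, so the regular income tax governs.

51,135 kr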